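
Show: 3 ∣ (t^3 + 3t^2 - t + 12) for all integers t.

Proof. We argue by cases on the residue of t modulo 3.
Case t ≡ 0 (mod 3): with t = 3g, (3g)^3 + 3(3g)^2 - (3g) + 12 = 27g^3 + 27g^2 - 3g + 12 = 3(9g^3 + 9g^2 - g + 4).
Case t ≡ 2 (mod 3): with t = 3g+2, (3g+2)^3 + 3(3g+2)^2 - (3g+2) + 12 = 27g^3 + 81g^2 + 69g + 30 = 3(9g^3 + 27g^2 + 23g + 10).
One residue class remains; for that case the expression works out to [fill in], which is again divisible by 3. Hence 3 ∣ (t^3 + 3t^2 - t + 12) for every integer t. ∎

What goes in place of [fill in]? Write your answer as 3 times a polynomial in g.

3(9g^3 + 18g^2 + 8g + 5)

The residues treated are {0, 2}, so the missing case is t ≡ 1 (mod 3); write t = 3g+1.
Then (3g+1)^3 + 3(3g+1)^2 - (3g+1) + 12 = 27g^3 + 54g^2 + 24g + 15 = 3(9g^3 + 18g^2 + 8g + 5).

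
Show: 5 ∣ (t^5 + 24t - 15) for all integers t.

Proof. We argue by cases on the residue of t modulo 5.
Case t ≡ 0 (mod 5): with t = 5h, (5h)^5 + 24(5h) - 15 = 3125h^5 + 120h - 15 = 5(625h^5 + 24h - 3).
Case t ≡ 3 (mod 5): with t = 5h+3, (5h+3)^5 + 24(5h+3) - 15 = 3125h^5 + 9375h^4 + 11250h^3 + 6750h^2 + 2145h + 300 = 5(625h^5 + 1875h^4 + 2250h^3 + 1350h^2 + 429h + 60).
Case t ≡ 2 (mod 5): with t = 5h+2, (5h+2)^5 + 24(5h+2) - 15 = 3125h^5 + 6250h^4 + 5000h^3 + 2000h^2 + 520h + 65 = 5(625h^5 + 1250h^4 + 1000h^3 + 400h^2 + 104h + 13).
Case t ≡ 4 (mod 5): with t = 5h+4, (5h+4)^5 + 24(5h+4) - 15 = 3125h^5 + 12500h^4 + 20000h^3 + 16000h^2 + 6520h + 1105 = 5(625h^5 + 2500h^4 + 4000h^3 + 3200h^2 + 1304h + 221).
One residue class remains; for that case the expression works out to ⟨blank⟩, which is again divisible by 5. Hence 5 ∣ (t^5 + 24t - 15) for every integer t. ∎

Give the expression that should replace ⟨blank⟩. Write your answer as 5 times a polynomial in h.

Only t ≡ 1 (mod 5) is unaccounted for. Put t = 5h+1:
(5h+1)^5 + 24(5h+1) - 15 expands to 3125h^5 + 3125h^4 + 1250h^3 + 250h^2 + 145h + 10,
and factoring out 5 leaves 5(625h^5 + 625h^4 + 250h^3 + 50h^2 + 29h + 2).

5(625h^5 + 625h^4 + 250h^3 + 50h^2 + 29h + 2)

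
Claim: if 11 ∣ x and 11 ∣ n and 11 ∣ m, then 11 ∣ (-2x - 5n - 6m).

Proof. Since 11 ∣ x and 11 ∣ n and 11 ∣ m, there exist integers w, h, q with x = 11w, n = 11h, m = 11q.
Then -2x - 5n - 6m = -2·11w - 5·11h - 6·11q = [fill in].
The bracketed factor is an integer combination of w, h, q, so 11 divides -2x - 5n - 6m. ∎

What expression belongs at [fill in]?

11(-5h - 6q - 2w)

Each term has a factor of 11: -2·11w - 5·11h - 6·11q = 11·(-5h - 6q - 2w).
Since -5h - 6q - 2w is an integer, 11 ∣ (-2x - 5n - 6m).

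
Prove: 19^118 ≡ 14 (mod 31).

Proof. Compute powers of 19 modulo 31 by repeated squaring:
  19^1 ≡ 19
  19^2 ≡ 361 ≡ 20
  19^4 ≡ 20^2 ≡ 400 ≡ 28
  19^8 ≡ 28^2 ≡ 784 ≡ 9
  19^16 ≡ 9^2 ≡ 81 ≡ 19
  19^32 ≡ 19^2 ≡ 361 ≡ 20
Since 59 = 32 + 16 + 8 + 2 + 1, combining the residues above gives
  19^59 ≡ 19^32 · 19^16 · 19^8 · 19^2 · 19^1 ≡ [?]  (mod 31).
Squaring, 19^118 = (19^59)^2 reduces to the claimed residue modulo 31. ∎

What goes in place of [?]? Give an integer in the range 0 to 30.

19^32 · 19^16 · 19^8 · 19^2 · 19^1 ≡ 20 · 19 · 9 · 20 · 19 = 1299600.
1299600 mod 31 = 18, so 19^59 ≡ 18 (mod 31).

18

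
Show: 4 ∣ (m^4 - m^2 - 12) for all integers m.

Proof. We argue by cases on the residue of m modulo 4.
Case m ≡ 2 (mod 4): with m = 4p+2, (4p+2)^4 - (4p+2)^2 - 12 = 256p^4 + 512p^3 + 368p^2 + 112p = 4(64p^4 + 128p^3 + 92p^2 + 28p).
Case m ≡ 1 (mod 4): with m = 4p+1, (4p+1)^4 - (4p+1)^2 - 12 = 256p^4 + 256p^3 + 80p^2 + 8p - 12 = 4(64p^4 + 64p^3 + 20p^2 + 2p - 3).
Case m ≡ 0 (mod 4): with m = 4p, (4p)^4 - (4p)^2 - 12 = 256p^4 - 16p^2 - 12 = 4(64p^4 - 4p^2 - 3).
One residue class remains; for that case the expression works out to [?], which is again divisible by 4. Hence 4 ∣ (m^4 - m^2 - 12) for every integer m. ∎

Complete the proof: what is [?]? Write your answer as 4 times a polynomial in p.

4(64p^4 + 192p^3 + 212p^2 + 102p + 15)

Only m ≡ 3 (mod 4) is unaccounted for. Put m = 4p+3:
(4p+3)^4 - (4p+3)^2 - 12 expands to 256p^4 + 768p^3 + 848p^2 + 408p + 60,
and factoring out 4 leaves 4(64p^4 + 192p^3 + 212p^2 + 102p + 15).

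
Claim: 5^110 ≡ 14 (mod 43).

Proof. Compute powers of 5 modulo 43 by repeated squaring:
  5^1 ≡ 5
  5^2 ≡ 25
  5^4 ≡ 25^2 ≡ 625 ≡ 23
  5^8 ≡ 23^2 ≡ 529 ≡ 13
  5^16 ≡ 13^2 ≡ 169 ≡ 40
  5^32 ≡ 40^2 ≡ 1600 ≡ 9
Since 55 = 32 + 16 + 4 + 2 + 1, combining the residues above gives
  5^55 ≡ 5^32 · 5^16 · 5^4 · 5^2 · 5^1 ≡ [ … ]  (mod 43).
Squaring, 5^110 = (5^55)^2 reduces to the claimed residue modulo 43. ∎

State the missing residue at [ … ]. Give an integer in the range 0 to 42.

5^32 · 5^16 · 5^4 · 5^2 · 5^1 ≡ 9 · 40 · 23 · 25 · 5 = 1035000.
1035000 mod 43 = 33, so 5^55 ≡ 33 (mod 43).

33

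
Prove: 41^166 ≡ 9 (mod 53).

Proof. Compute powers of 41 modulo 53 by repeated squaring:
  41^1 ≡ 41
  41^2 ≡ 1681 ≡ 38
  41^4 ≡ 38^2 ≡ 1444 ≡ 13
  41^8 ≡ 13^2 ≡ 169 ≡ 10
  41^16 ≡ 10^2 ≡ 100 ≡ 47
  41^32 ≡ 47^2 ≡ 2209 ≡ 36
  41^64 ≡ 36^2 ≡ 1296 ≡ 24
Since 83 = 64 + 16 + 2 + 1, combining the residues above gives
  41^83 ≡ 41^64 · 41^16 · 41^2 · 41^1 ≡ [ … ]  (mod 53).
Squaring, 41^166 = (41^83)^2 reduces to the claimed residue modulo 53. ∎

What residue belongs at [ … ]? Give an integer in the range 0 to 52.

41^64 · 41^16 · 41^2 · 41^1 ≡ 24 · 47 · 38 · 41 = 1757424.
1757424 mod 53 = 50, so 41^83 ≡ 50 (mod 53).

50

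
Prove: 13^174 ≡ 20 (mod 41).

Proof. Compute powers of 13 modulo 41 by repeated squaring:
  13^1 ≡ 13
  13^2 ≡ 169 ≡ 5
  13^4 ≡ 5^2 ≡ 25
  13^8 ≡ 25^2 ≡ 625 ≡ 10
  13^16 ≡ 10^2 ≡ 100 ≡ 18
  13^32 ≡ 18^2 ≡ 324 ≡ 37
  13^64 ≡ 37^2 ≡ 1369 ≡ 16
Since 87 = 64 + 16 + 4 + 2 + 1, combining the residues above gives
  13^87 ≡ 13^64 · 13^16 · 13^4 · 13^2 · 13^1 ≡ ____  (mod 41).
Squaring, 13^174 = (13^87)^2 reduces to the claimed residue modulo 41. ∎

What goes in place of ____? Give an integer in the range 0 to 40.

26

13^64 · 13^16 · 13^4 · 13^2 · 13^1 ≡ 16 · 18 · 25 · 5 · 13 = 468000.
468000 mod 41 = 26, so 13^87 ≡ 26 (mod 41).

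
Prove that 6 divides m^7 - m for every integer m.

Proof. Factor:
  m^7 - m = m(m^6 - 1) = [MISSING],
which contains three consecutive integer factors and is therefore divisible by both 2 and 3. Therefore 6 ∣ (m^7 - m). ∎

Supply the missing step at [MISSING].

m^6 - 1 = (m^2 - 1)(m^4 + m^2 + 1), and m^2 - 1 = (m-1)(m+1).
So m(m^6 - 1) = (m - 1)m(m + 1)(m^4 + m^2 + 1).

(m - 1)m(m + 1)(m^4 + m^2 + 1)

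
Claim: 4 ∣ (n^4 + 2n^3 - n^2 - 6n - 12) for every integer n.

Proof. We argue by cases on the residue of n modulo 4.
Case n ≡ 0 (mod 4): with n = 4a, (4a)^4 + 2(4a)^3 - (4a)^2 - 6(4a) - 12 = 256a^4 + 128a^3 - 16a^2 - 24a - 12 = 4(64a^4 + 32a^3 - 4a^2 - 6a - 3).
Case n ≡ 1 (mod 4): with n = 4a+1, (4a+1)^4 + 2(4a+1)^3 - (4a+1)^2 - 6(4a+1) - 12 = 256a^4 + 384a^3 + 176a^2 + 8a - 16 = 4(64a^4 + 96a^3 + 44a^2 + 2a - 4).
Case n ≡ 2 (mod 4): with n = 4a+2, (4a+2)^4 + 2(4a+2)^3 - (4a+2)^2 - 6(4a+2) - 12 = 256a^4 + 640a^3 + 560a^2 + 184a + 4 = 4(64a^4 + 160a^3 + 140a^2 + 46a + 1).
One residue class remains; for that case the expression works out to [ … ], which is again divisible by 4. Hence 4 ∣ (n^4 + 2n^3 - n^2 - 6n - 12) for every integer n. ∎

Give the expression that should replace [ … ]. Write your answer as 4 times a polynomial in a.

The residues treated are {0, 1, 2}, so the missing case is n ≡ 3 (mod 4); write n = 4a+3.
Then (4a+3)^4 + 2(4a+3)^3 - (4a+3)^2 - 6(4a+3) - 12 = 256a^4 + 896a^3 + 1136a^2 + 600a + 96 = 4(64a^4 + 224a^3 + 284a^2 + 150a + 24).

4(64a^4 + 224a^3 + 284a^2 + 150a + 24)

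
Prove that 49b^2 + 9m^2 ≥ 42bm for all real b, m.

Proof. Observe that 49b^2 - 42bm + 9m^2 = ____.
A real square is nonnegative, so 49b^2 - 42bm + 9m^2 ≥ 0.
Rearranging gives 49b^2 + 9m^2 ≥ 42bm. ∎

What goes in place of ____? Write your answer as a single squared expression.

49b^2 - 42bm + 9m^2 is a perfect-square trinomial: the outer terms are (7b)^2 and (3m)^2, and the cross term is -2·7b·3m.
So 49b^2 - 42bm + 9m^2 = (7b - 3m)^2 ≥ 0.

(7b - 3m)^2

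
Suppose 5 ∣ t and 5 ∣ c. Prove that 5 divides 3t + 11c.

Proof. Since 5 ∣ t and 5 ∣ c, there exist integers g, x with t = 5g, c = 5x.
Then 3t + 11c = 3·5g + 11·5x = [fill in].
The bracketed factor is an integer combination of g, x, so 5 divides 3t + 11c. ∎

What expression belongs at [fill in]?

5(3g + 11x)

Pull the common 5 out of every term: 3·5g + 11·5x = 5(3g + 11x).
3g + 11x is an integer, which exhibits the divisibility.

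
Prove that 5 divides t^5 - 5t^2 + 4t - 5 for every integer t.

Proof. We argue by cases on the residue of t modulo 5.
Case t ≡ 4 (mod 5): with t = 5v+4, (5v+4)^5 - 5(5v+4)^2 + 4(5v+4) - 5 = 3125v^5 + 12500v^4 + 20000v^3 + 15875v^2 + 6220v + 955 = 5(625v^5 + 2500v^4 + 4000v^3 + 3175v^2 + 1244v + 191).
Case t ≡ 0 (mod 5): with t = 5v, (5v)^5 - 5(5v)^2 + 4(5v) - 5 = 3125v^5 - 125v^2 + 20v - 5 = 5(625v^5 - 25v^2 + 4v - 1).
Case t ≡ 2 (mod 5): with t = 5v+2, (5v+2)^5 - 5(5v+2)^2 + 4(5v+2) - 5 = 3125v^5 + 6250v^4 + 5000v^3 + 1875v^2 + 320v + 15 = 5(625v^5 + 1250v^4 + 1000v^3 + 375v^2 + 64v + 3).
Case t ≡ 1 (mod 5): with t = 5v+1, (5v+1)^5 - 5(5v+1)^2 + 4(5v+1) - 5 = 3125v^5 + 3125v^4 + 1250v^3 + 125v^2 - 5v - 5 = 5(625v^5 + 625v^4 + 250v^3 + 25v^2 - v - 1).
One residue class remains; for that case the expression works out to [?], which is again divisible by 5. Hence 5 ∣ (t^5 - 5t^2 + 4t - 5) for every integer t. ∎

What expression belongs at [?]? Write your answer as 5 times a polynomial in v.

5(625v^5 + 1875v^4 + 2250v^3 + 1325v^2 + 379v + 41)

Only t ≡ 3 (mod 5) is unaccounted for. Put t = 5v+3:
(5v+3)^5 - 5(5v+3)^2 + 4(5v+3) - 5 expands to 3125v^5 + 9375v^4 + 11250v^3 + 6625v^2 + 1895v + 205,
and factoring out 5 leaves 5(625v^5 + 1875v^4 + 2250v^3 + 1325v^2 + 379v + 41).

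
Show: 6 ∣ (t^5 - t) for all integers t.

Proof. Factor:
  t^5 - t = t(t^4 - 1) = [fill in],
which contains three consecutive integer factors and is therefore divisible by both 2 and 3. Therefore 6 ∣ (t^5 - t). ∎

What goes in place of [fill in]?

t^4 - 1 = (t^2 - 1)(t^2 + 1), and t^2 - 1 = (t-1)(t+1).
So t(t^4 - 1) = (t - 1)t(t + 1)(t^2 + 1).

(t - 1)t(t + 1)(t^2 + 1)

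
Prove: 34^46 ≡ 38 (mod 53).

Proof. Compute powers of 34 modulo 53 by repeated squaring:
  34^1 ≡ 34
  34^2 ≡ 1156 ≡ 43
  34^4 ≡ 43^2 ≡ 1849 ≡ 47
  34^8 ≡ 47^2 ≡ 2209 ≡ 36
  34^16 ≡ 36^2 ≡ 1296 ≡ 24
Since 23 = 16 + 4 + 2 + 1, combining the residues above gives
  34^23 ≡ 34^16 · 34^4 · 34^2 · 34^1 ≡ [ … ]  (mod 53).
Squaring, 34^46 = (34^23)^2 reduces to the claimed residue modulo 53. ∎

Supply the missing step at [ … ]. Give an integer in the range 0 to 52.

41

Multiply the listed residues: 24 · 47 · 43 · 34 = 1128 → 48504 → 1649136.
Reducing modulo 53: 1649136 = 31115·53 + 41, so 34^23 ≡ 41.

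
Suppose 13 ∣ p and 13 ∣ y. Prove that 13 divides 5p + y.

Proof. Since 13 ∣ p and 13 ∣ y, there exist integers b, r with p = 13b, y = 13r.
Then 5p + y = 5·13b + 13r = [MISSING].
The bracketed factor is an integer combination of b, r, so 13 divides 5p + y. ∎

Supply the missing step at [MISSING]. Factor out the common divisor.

13(5b + r)

Each term has a factor of 13: 5·13b + 13r = 13·(5b + r).
Since 5b + r is an integer, 13 ∣ (5p + y).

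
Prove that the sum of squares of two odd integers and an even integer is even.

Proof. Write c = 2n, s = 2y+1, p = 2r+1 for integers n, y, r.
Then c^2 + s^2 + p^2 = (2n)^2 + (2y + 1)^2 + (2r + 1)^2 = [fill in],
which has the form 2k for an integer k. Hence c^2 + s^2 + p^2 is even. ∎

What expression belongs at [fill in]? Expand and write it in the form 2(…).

Expanding: (2n)^2 + (2y + 1)^2 + (2r + 1)^2 = 4n^2 + 4r^2 + 4r + 4y^2 + 4y + 2.
Every term is even; pulling out the factor of 2 gives 2(2n^2 + 2r^2 + 2r + 2y^2 + 2y + 1).

2(2n^2 + 2r^2 + 2r + 2y^2 + 2y + 1)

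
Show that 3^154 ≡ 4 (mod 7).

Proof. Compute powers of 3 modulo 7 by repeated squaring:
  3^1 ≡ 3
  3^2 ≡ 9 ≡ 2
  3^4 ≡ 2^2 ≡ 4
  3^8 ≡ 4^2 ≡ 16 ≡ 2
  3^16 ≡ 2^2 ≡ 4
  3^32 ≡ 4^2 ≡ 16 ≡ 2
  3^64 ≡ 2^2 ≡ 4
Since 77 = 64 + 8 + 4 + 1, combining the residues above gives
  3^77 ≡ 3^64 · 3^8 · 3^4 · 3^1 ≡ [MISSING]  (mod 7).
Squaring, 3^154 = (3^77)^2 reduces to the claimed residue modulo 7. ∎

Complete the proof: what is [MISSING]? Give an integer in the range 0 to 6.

3^64 · 3^8 · 3^4 · 3^1 ≡ 4 · 2 · 4 · 3 = 96.
96 mod 7 = 5, so 3^77 ≡ 5 (mod 7).

5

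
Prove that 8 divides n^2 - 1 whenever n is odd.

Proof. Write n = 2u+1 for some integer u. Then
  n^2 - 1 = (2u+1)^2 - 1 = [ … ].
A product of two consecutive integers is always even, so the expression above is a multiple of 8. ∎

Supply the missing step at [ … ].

4u(u + 1)

(2u+1)^2 - 1 = 4u^2 + 4u + 1 - 1 = 4u^2 + 4u = 4u(u+1).
Since u and u+1 are consecutive, u(u+1) is even, and 4·(even) is a multiple of 8.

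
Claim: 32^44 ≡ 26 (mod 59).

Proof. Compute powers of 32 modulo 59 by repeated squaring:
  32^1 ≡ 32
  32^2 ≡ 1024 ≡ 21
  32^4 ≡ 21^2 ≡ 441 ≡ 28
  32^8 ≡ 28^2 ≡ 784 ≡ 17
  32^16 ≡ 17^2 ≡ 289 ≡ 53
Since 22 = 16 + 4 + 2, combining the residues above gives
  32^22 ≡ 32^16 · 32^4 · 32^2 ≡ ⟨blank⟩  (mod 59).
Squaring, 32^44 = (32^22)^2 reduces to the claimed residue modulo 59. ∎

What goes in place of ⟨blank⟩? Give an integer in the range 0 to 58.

12

32^16 · 32^4 · 32^2 ≡ 53 · 28 · 21 = 31164.
31164 mod 59 = 12, so 32^22 ≡ 12 (mod 59).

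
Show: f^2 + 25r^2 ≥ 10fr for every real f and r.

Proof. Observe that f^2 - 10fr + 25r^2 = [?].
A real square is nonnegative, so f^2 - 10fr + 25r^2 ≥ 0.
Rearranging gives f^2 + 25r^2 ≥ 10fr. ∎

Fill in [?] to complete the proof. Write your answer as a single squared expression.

The leading and trailing coefficients are 1^2 and 5^2, and 10 = 2·1·5, so the trinomial is (f - 5r)^2.
Hence f^2 - 10fr + 25r^2 ≥ 0.

(f - 5r)^2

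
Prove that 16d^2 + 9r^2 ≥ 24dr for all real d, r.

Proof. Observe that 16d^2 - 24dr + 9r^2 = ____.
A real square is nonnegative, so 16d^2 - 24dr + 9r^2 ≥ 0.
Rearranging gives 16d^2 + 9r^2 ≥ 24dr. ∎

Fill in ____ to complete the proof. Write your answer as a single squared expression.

The leading and trailing coefficients are 4^2 and 3^2, and 24 = 2·4·3, so the trinomial is (4d - 3r)^2.
Hence 16d^2 - 24dr + 9r^2 ≥ 0.

(4d - 3r)^2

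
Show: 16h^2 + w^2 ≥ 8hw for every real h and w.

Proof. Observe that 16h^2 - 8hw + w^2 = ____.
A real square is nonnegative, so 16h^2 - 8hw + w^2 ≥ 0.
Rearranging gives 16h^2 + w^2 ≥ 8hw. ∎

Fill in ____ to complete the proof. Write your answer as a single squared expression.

16h^2 - 8hw + w^2 is a perfect-square trinomial: the outer terms are (4h)^2 and (w)^2, and the cross term is -2·4h·w.
So 16h^2 - 8hw + w^2 = (4h - w)^2 ≥ 0.

(4h - w)^2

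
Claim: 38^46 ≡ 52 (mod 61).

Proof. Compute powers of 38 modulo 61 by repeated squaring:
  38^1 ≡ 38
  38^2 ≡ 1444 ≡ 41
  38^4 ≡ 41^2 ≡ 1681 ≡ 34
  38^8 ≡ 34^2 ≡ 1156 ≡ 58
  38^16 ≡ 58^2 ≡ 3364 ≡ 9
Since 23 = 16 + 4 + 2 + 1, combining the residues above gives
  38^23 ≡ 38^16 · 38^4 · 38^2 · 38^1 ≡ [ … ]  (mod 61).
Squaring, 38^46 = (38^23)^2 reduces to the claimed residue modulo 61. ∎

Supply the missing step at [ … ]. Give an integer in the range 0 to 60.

33

38^16 · 38^4 · 38^2 · 38^1 ≡ 9 · 34 · 41 · 38 = 476748.
476748 mod 61 = 33, so 38^23 ≡ 33 (mod 61).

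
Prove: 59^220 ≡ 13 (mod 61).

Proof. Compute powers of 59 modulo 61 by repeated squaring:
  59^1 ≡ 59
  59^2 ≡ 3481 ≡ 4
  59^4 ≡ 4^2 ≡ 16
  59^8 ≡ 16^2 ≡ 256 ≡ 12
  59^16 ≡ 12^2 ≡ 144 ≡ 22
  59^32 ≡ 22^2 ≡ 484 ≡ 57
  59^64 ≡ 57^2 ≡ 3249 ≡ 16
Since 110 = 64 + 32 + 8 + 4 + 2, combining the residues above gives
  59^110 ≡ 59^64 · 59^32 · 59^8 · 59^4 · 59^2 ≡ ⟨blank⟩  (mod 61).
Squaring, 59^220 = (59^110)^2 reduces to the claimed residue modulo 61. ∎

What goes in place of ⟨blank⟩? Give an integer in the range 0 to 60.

59^64 · 59^32 · 59^8 · 59^4 · 59^2 ≡ 16 · 57 · 12 · 16 · 4 = 700416.
700416 mod 61 = 14, so 59^110 ≡ 14 (mod 61).

14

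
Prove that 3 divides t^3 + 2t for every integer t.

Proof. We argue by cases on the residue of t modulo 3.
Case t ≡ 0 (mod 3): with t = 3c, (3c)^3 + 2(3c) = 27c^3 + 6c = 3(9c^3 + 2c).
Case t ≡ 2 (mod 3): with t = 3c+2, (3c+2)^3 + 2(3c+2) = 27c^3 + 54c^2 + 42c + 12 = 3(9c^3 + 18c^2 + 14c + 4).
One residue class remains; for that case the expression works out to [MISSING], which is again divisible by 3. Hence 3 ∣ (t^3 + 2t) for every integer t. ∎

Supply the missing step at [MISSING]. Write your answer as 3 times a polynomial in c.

The residues treated are {0, 2}, so the missing case is t ≡ 1 (mod 3); write t = 3c+1.
Then (3c+1)^3 + 2(3c+1) = 27c^3 + 27c^2 + 15c + 3 = 3(9c^3 + 9c^2 + 5c + 1).

3(9c^3 + 9c^2 + 5c + 1)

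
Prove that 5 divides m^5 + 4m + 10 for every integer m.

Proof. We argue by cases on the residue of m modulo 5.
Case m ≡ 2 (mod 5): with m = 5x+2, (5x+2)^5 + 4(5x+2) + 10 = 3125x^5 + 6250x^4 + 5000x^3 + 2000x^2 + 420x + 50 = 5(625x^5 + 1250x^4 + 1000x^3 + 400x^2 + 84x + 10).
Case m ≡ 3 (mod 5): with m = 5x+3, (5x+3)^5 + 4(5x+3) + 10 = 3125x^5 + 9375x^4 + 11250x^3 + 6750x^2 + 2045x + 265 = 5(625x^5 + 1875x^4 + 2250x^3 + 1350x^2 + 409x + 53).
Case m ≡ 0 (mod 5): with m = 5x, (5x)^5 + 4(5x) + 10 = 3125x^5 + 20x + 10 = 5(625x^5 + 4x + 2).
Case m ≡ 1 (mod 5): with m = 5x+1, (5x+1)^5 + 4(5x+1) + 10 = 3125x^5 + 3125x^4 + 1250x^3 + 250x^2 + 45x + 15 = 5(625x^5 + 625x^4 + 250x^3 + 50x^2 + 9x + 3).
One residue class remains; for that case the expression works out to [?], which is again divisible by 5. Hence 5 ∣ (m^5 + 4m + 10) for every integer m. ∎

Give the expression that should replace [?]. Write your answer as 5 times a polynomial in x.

5(625x^5 + 2500x^4 + 4000x^3 + 3200x^2 + 1284x + 210)

Only m ≡ 4 (mod 5) is unaccounted for. Put m = 5x+4:
(5x+4)^5 + 4(5x+4) + 10 expands to 3125x^5 + 12500x^4 + 20000x^3 + 16000x^2 + 6420x + 1050,
and factoring out 5 leaves 5(625x^5 + 2500x^4 + 4000x^3 + 3200x^2 + 1284x + 210).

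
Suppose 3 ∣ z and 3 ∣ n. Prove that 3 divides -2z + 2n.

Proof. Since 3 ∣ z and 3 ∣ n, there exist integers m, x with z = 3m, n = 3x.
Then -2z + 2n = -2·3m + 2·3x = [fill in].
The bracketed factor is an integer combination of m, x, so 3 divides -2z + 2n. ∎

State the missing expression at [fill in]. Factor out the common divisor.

Pull the common 3 out of every term: -2·3m + 2·3x = 3(-2m + 2x).
-2m + 2x is an integer, which exhibits the divisibility.

3(-2m + 2x)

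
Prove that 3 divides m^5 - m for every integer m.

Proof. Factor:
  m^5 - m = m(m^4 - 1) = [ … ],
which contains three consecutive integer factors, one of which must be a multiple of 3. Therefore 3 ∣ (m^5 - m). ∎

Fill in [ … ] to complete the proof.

m^4 - 1 = (m^2 - 1)(m^2 + 1), and m^2 - 1 = (m-1)(m+1).
So m(m^4 - 1) = (m - 1)m(m + 1)(m^2 + 1).

(m - 1)m(m + 1)(m^2 + 1)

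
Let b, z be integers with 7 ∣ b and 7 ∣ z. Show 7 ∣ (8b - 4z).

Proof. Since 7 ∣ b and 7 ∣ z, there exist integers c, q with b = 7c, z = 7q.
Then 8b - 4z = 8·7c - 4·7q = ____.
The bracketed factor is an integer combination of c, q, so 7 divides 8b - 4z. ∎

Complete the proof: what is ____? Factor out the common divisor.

7(8c - 4q)

Each term has a factor of 7: 8·7c - 4·7q = 7·(8c - 4q).
Since 8c - 4q is an integer, 7 ∣ (8b - 4z).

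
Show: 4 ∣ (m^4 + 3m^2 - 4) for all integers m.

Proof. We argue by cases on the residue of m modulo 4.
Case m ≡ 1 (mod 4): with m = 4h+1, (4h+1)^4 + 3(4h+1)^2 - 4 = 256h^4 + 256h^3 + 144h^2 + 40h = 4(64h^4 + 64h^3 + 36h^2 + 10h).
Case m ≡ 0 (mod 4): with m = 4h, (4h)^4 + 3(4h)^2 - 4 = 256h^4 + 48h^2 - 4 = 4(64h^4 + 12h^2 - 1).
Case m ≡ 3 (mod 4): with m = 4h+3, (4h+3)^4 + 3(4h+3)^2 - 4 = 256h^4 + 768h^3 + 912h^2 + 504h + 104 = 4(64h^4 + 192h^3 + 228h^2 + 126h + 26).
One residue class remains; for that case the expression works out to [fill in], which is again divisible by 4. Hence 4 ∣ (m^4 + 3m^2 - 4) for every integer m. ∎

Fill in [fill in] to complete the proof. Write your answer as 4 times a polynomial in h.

4(64h^4 + 128h^3 + 108h^2 + 44h + 6)

The residues treated are {1, 0, 3}, so the missing case is m ≡ 2 (mod 4); write m = 4h+2.
Then (4h+2)^4 + 3(4h+2)^2 - 4 = 256h^4 + 512h^3 + 432h^2 + 176h + 24 = 4(64h^4 + 128h^3 + 108h^2 + 44h + 6).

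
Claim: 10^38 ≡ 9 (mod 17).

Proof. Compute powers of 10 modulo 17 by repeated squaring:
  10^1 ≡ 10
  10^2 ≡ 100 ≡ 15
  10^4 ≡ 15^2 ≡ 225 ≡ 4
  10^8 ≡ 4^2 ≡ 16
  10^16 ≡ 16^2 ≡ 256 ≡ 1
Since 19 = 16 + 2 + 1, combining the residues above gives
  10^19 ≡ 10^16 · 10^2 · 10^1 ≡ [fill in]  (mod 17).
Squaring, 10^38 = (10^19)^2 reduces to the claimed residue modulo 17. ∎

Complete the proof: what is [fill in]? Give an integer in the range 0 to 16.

14

10^16 · 10^2 · 10^1 ≡ 1 · 15 · 10 = 150.
150 mod 17 = 14, so 10^19 ≡ 14 (mod 17).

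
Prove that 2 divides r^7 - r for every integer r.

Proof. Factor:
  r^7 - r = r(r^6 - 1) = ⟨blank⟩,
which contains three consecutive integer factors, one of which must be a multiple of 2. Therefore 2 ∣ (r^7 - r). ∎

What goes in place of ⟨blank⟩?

(r - 1)r(r + 1)(r^4 + r^2 + 1)

r^6 - 1 = (r^2 - 1)(r^4 + r^2 + 1), and r^2 - 1 = (r-1)(r+1).
So r(r^6 - 1) = (r - 1)r(r + 1)(r^4 + r^2 + 1).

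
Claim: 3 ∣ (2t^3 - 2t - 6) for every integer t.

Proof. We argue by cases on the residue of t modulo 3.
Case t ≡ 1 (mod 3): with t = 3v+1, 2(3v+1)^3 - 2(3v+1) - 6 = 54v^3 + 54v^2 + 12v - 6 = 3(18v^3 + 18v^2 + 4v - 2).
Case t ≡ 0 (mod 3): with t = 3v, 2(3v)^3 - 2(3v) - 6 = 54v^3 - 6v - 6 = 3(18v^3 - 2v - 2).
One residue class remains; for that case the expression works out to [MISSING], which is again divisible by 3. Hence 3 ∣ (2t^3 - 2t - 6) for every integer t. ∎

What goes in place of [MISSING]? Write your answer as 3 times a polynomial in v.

Only t ≡ 2 (mod 3) is unaccounted for. Put t = 3v+2:
2(3v+2)^3 - 2(3v+2) - 6 expands to 54v^3 + 108v^2 + 66v + 6,
and factoring out 3 leaves 3(18v^3 + 36v^2 + 22v + 2).

3(18v^3 + 36v^2 + 22v + 2)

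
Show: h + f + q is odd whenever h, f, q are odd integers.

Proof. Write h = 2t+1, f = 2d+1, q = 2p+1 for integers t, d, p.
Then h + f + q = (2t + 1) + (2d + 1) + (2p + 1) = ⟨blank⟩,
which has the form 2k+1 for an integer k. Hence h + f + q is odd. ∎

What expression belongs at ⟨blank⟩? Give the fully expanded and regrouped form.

2(d + p + t + 1) + 1

(2t + 1) + (2d + 1) + (2p + 1) = 2d + 2p + 2t + 3
= 2(d + p + t + 1) + 1.
Since d + p + t + 1 is an integer, the sum is of the form 2k+1 for an integer k.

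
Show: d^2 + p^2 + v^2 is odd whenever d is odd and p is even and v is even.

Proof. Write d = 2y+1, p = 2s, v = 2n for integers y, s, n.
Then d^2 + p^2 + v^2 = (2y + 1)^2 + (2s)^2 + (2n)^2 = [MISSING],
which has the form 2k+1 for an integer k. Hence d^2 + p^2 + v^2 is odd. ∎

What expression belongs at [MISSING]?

(2y + 1)^2 + (2s)^2 + (2n)^2 = 4n^2 + 4s^2 + 4y^2 + 4y + 1
= 2(2n^2 + 2s^2 + 2y^2 + 2y) + 1.
Since 2n^2 + 2s^2 + 2y^2 + 2y is an integer, the sum of squares is of the form 2k+1 for an integer k.

2(2n^2 + 2s^2 + 2y^2 + 2y) + 1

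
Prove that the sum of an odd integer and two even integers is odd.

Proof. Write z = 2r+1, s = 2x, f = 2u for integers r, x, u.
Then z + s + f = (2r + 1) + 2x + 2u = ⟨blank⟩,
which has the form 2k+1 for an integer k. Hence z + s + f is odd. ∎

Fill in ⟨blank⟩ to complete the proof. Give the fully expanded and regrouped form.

2(r + u + x) + 1

Expanding: (2r + 1) + 2x + 2u = 2r + 2u + 2x + 1.
Every term except the constant is even, so this is 2(r + u + x) + 1,
and r + u + x ∈ ℤ gives the required form.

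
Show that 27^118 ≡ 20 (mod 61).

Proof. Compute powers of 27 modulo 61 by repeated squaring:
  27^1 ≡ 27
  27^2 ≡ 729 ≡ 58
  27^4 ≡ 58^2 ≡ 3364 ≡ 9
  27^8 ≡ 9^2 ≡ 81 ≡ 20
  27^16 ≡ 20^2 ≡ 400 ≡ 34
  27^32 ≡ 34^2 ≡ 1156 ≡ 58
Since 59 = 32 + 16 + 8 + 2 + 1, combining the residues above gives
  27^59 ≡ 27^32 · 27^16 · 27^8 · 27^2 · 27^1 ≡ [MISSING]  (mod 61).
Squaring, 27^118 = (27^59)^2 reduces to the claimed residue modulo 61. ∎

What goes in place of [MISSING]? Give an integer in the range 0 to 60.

27^32 · 27^16 · 27^8 · 27^2 · 27^1 ≡ 58 · 34 · 20 · 58 · 27 = 61763040.
61763040 mod 61 = 52, so 27^59 ≡ 52 (mod 61).

52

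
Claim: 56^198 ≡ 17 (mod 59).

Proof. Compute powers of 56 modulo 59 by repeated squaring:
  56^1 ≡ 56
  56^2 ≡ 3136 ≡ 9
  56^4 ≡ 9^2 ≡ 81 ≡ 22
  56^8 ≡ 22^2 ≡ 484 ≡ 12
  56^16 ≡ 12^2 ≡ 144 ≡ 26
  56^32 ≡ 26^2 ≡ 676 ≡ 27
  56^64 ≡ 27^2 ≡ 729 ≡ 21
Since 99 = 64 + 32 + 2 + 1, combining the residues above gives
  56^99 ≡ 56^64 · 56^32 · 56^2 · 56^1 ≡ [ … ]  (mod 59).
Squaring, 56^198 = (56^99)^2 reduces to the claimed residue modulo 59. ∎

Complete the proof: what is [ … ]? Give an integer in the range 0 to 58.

Multiply the listed residues: 21 · 27 · 9 · 56 = 567 → 5103 → 285768.
Reducing modulo 59: 285768 = 4843·59 + 31, so 56^99 ≡ 31.

31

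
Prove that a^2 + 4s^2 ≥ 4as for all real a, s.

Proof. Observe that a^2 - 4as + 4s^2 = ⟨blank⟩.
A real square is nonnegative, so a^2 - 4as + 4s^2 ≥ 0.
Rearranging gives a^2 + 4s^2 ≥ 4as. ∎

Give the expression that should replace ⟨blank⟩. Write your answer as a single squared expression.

(a - 2s)^2

The leading and trailing coefficients are 1^2 and 2^2, and 4 = 2·1·2, so the trinomial is (a - 2s)^2.
Hence a^2 - 4as + 4s^2 ≥ 0.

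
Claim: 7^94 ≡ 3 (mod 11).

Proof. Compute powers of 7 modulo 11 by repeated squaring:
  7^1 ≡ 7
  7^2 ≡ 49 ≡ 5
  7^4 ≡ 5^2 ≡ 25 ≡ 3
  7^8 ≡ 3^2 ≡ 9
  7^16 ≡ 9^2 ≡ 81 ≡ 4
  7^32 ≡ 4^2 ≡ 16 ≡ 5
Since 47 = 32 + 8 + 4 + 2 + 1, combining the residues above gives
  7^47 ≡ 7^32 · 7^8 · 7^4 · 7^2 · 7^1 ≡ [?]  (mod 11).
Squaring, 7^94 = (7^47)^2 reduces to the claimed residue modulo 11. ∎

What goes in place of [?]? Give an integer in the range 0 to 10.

6

Multiply the listed residues: 5 · 9 · 3 · 5 · 7 = 45 → 135 → 675 → 4725.
Reducing modulo 11: 4725 = 429·11 + 6, so 7^47 ≡ 6.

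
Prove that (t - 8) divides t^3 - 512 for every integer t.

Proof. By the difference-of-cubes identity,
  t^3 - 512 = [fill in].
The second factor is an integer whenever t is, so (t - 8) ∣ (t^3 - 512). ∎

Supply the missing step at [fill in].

a^3 - b^3 = (a - b)(a^2 + ab + b^2). With a = t, b = 8:
t^3 - 512 = (t - 8)(t^2 + 8t + 64).

(t - 8)(t^2 + 8t + 64)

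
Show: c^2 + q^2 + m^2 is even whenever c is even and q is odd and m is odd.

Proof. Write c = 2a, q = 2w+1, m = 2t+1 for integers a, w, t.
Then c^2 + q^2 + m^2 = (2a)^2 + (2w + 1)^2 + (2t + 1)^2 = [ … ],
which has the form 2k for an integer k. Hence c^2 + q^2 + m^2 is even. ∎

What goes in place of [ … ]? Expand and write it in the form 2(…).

2(2a^2 + 2t^2 + 2t + 2w^2 + 2w + 1)

(2a)^2 + (2w + 1)^2 + (2t + 1)^2 = 4a^2 + 4t^2 + 4t + 4w^2 + 4w + 2
= 2(2a^2 + 2t^2 + 2t + 2w^2 + 2w + 1).
Since 2a^2 + 2t^2 + 2t + 2w^2 + 2w + 1 is an integer, the sum of squares is of the form 2k for an integer k.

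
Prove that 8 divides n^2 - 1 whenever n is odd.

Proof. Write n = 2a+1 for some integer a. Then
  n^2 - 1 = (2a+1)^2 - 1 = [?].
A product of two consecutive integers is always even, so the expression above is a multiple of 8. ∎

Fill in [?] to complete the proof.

4a(a + 1)

(2a+1)^2 - 1 = 4a^2 + 4a + 1 - 1 = 4a^2 + 4a = 4a(a+1).
Since a and a+1 are consecutive, a(a+1) is even, and 4·(even) is a multiple of 8.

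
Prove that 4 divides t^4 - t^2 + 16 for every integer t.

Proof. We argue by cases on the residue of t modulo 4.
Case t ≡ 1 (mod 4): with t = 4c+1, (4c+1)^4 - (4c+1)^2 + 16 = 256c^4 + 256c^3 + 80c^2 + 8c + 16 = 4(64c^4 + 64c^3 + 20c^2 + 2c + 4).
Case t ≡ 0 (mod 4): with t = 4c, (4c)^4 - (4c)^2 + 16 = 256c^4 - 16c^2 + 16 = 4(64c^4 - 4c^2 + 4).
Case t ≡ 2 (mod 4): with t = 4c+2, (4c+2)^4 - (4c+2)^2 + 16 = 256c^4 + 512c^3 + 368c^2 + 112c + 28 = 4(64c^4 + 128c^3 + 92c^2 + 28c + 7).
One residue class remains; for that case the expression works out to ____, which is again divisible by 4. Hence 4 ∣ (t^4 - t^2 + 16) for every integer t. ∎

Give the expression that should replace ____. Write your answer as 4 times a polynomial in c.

The residues treated are {1, 0, 2}, so the missing case is t ≡ 3 (mod 4); write t = 4c+3.
Then (4c+3)^4 - (4c+3)^2 + 16 = 256c^4 + 768c^3 + 848c^2 + 408c + 88 = 4(64c^4 + 192c^3 + 212c^2 + 102c + 22).

4(64c^4 + 192c^3 + 212c^2 + 102c + 22)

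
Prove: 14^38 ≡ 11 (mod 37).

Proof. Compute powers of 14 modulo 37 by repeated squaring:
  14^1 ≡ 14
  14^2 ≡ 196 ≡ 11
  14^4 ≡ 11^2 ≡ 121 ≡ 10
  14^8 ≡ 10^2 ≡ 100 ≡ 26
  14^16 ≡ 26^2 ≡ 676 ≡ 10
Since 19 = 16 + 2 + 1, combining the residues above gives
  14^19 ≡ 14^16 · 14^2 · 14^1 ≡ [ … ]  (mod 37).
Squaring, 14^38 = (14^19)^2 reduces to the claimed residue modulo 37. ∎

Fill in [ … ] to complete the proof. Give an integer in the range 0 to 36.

23

Multiply the listed residues: 10 · 11 · 14 = 110 → 1540.
Reducing modulo 37: 1540 = 41·37 + 23, so 14^19 ≡ 23.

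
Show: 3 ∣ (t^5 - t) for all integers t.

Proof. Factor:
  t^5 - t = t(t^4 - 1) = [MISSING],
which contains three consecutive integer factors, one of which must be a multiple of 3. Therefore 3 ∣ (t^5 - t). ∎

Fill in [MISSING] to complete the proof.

t^4 - 1 = (t^2 - 1)(t^2 + 1), and t^2 - 1 = (t-1)(t+1).
So t(t^4 - 1) = (t - 1)t(t + 1)(t^2 + 1).

(t - 1)t(t + 1)(t^2 + 1)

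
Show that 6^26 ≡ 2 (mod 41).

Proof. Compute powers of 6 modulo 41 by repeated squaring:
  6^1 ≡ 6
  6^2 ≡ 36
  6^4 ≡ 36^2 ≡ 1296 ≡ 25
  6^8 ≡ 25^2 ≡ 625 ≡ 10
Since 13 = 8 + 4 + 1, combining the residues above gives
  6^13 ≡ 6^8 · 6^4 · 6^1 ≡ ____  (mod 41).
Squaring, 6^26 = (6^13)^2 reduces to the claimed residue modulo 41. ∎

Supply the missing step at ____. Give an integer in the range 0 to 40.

24

Multiply the listed residues: 10 · 25 · 6 = 250 → 1500.
Reducing modulo 41: 1500 = 36·41 + 24, so 6^13 ≡ 24.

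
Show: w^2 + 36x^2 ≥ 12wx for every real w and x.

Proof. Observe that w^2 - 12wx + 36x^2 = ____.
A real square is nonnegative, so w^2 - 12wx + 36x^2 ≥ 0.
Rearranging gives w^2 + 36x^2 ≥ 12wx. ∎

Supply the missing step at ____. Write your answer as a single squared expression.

(w - 6x)^2

The leading and trailing coefficients are 1^2 and 6^2, and 12 = 2·1·6, so the trinomial is (w - 6x)^2.
Hence w^2 - 12wx + 36x^2 ≥ 0.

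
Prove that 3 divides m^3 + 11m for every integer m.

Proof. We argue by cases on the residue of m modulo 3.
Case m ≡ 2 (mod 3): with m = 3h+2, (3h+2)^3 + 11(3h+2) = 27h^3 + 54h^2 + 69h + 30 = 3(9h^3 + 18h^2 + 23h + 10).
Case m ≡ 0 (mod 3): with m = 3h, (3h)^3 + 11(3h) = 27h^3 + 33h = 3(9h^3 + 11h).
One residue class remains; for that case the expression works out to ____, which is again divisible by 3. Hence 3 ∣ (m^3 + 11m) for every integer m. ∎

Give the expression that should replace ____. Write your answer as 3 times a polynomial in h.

3(9h^3 + 9h^2 + 14h + 4)

The residues treated are {2, 0}, so the missing case is m ≡ 1 (mod 3); write m = 3h+1.
Then (3h+1)^3 + 11(3h+1) = 27h^3 + 27h^2 + 42h + 12 = 3(9h^3 + 9h^2 + 14h + 4).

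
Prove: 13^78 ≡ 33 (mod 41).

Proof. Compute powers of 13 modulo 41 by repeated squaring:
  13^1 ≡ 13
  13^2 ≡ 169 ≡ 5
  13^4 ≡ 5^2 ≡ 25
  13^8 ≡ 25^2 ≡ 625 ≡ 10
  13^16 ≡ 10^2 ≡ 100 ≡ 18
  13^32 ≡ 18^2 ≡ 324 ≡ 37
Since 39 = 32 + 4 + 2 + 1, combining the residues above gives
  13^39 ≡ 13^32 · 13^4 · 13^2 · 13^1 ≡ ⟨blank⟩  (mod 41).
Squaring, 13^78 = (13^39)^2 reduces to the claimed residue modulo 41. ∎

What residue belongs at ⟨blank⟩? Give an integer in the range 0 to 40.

Multiply the listed residues: 37 · 25 · 5 · 13 = 925 → 4625 → 60125.
Reducing modulo 41: 60125 = 1466·41 + 19, so 13^39 ≡ 19.

19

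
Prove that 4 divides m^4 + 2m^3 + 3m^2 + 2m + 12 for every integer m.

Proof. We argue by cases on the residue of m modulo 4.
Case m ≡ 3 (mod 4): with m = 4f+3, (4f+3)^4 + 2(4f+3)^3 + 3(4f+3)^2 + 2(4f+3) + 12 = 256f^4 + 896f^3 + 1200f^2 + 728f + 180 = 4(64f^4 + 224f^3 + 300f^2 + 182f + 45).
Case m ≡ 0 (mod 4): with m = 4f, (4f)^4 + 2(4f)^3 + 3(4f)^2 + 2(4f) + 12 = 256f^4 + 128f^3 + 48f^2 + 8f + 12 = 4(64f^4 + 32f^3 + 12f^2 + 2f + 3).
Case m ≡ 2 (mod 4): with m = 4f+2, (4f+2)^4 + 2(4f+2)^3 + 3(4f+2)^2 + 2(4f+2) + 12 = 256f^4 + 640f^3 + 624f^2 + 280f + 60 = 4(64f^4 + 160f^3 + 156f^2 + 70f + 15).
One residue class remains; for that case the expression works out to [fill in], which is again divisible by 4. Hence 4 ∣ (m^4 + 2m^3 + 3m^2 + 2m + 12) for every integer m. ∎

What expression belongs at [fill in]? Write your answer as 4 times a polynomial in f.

4(64f^4 + 96f^3 + 60f^2 + 18f + 5)

The residues treated are {3, 0, 2}, so the missing case is m ≡ 1 (mod 4); write m = 4f+1.
Then (4f+1)^4 + 2(4f+1)^3 + 3(4f+1)^2 + 2(4f+1) + 12 = 256f^4 + 384f^3 + 240f^2 + 72f + 20 = 4(64f^4 + 96f^3 + 60f^2 + 18f + 5).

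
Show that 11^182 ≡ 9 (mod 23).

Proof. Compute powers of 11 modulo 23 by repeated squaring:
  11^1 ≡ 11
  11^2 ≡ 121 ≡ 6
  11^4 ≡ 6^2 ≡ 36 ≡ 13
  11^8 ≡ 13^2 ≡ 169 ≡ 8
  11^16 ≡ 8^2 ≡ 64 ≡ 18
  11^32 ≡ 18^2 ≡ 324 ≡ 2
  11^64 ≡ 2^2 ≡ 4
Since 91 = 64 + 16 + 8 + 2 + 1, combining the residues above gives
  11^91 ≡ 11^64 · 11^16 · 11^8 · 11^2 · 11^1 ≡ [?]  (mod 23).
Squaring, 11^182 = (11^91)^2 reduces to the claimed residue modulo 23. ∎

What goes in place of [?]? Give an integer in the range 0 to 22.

Multiply the listed residues: 4 · 18 · 8 · 6 · 11 = 72 → 576 → 3456 → 38016.
Reducing modulo 23: 38016 = 1652·23 + 20, so 11^91 ≡ 20.

20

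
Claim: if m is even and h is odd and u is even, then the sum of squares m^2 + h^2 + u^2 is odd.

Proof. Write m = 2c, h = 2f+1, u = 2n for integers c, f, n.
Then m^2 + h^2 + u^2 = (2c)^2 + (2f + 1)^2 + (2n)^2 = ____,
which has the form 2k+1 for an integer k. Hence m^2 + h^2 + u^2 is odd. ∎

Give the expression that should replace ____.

Expanding: (2c)^2 + (2f + 1)^2 + (2n)^2 = 4c^2 + 4f^2 + 4f + 4n^2 + 1.
Every term except the constant is even, so this is 2(2c^2 + 2f^2 + 2f + 2n^2) + 1,
and 2c^2 + 2f^2 + 2f + 2n^2 ∈ ℤ gives the required form.

2(2c^2 + 2f^2 + 2f + 2n^2) + 1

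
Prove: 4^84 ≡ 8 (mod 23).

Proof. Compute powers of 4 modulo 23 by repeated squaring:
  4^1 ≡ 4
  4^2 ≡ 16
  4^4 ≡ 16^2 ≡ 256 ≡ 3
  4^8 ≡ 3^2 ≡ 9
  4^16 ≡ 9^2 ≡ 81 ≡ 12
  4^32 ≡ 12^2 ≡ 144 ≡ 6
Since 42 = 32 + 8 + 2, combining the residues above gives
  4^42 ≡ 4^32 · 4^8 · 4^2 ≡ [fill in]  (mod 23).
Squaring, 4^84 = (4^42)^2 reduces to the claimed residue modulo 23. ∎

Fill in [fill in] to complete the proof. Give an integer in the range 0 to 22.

13

4^32 · 4^8 · 4^2 ≡ 6 · 9 · 16 = 864.
864 mod 23 = 13, so 4^42 ≡ 13 (mod 23).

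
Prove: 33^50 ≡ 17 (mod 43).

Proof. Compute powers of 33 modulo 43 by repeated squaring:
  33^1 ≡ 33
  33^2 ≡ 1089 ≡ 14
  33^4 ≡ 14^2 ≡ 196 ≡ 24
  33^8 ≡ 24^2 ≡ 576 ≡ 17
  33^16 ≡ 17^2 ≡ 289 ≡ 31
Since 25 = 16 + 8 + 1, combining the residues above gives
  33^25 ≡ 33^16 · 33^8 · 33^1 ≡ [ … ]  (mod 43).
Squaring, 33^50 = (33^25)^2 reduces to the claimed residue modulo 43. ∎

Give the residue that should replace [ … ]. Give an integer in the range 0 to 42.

19

33^16 · 33^8 · 33^1 ≡ 31 · 17 · 33 = 17391.
17391 mod 43 = 19, so 33^25 ≡ 19 (mod 43).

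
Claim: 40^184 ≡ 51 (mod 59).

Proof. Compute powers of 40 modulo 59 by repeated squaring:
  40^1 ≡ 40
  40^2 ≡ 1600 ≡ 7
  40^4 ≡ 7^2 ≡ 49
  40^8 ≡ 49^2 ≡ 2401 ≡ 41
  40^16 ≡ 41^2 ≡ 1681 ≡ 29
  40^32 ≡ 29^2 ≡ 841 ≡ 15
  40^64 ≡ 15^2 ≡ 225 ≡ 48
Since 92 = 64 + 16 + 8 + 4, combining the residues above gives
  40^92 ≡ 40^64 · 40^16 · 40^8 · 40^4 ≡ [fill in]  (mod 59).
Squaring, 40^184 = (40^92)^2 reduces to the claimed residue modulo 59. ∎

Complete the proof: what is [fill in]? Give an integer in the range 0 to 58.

40^64 · 40^16 · 40^8 · 40^4 ≡ 48 · 29 · 41 · 49 = 2796528.
2796528 mod 59 = 46, so 40^92 ≡ 46 (mod 59).

46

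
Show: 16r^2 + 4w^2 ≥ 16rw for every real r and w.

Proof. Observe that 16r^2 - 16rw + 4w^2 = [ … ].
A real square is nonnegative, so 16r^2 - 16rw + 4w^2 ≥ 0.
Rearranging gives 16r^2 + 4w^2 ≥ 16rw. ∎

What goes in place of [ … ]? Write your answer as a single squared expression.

16r^2 - 16rw + 4w^2 is a perfect-square trinomial: the outer terms are (4r)^2 and (2w)^2, and the cross term is -2·4r·2w.
So 16r^2 - 16rw + 4w^2 = (4r - 2w)^2 ≥ 0.

(4r - 2w)^2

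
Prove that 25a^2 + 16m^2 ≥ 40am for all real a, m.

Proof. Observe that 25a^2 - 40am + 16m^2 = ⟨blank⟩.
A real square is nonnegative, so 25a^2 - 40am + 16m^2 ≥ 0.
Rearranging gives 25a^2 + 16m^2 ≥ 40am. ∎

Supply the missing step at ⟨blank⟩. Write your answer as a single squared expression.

(5a - 4m)^2

25a^2 - 40am + 16m^2 is a perfect-square trinomial: the outer terms are (5a)^2 and (4m)^2, and the cross term is -2·5a·4m.
So 25a^2 - 40am + 16m^2 = (5a - 4m)^2 ≥ 0.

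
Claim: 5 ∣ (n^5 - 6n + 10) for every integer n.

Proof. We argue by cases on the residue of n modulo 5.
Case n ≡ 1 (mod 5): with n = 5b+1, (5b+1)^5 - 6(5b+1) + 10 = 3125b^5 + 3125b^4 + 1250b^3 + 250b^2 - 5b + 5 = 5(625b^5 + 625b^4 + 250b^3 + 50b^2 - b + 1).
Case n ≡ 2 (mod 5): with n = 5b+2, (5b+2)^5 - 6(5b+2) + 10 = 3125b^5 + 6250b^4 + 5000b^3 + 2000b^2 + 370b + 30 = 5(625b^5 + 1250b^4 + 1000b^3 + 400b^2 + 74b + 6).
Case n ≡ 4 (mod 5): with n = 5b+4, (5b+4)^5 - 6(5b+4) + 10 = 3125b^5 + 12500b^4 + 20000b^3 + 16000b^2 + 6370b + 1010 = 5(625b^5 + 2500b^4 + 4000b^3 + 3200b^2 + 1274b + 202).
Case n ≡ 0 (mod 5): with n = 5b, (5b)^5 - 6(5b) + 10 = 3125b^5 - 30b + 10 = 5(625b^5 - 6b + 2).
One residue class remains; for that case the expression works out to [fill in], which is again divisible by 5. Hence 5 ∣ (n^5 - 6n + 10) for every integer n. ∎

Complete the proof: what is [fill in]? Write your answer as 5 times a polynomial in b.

The residues treated are {1, 2, 4, 0}, so the missing case is n ≡ 3 (mod 5); write n = 5b+3.
Then (5b+3)^5 - 6(5b+3) + 10 = 3125b^5 + 9375b^4 + 11250b^3 + 6750b^2 + 1995b + 235 = 5(625b^5 + 1875b^4 + 2250b^3 + 1350b^2 + 399b + 47).

5(625b^5 + 1875b^4 + 2250b^3 + 1350b^2 + 399b + 47)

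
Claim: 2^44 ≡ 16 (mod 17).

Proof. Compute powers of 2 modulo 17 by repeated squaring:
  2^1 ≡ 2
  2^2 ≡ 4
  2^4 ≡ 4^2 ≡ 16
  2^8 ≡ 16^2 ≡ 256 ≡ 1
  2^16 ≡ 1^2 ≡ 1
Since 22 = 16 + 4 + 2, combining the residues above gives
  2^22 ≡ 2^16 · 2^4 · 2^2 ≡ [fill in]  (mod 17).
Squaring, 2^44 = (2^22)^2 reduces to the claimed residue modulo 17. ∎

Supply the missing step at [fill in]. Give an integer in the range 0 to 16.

2^16 · 2^4 · 2^2 ≡ 1 · 16 · 4 = 64.
64 mod 17 = 13, so 2^22 ≡ 13 (mod 17).

13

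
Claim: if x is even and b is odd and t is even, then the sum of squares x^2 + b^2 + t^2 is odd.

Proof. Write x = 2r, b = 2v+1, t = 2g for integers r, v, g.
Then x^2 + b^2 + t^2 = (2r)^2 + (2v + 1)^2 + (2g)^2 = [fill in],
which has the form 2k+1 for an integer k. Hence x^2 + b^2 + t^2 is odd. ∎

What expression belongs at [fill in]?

2(2g^2 + 2r^2 + 2v^2 + 2v) + 1

Expanding: (2r)^2 + (2v + 1)^2 + (2g)^2 = 4g^2 + 4r^2 + 4v^2 + 4v + 1.
Every term except the constant is even, so this is 2(2g^2 + 2r^2 + 2v^2 + 2v) + 1,
and 2g^2 + 2r^2 + 2v^2 + 2v ∈ ℤ gives the required form.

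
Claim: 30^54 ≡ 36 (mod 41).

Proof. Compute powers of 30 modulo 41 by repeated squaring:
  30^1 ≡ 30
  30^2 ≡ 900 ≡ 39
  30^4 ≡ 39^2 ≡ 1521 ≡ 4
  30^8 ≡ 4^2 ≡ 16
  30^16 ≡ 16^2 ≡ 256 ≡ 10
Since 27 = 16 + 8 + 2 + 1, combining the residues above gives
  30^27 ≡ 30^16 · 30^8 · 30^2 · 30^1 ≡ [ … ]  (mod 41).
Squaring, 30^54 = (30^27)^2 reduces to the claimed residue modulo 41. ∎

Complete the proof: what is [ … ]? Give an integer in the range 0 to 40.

35

Multiply the listed residues: 10 · 16 · 39 · 30 = 160 → 6240 → 187200.
Reducing modulo 41: 187200 = 4565·41 + 35, so 30^27 ≡ 35.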